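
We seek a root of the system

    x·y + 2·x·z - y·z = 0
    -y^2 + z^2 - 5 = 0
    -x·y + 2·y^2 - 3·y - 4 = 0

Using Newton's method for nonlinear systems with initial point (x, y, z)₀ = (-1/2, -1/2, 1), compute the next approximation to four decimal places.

(0.0051, -0.9439, 3.3469)

At (-1/2, -1/2, 1): F = (-0.2500, -4.2500, -2.2500).
Jacobian J = [[y + 2·z, x - z, 2·x - y], [0, -2·y, 2·z], [-y, -x + 4·y - 3, 0]].
At the point, J = [[1.5000, -1.5000, -0.5000], [0.0000, 1.0000, 2.0000], [0.5000, -4.5000, 0.0000]] (det J = 12.2500).
Solving J·Δ = −F gives Δ = (0.5051, -0.4439, 2.3469).
Then the next iterate is (x, y, z)₁ = (0.0051, -0.9439, 3.3469).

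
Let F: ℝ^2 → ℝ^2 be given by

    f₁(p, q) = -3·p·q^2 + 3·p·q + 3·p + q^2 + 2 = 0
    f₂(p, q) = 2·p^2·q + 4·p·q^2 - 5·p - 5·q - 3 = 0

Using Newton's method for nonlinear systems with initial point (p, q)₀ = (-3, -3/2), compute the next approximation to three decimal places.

At (-3, -3/2): F = (29.000, -34.500).
Jacobian J = [[-3·q^2 + 3·q + 3, -6·p·q + 3·p + 2·q], [4·p·q + 4·q^2 - 5, 2·p^2 + 8·p·q - 5]].
At the point, J = [[-8.250, -39.000], [22.000, 49.000]] (det J = 453.750).
Solving J·Δ = −F gives Δ = (-0.166, 0.779).
Then the next iterate is (p, q)₁ = (-3.166, -0.721).

(-3.166, -0.721)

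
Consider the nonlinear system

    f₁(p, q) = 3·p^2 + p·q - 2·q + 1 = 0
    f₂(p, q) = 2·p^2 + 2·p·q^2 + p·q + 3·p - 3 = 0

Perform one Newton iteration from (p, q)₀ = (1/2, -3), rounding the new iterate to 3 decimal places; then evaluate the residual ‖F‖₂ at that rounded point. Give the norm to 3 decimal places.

11.029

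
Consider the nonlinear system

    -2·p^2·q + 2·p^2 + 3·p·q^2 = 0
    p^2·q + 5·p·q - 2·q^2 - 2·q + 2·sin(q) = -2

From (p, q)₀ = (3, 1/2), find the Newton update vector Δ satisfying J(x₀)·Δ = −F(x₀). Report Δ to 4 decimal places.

(-1.8634, -0.1476)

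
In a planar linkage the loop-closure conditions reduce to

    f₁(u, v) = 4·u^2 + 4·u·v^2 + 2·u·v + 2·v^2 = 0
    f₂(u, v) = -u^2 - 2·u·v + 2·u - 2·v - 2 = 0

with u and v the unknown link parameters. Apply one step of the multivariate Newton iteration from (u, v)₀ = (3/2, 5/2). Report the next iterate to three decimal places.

At (3/2, 5/2): F = (66.500, -13.750).
Jacobian J = [[8·u + 4·v^2 + 2·v, 8·u·v + 2·u + 4·v], [-2·u - 2·v + 2, -2·u - 2]].
At the point, J = [[42.000, 43.000], [-6.000, -5.000]] (det J = 48.000).
Solving J·Δ = −F gives Δ = (-5.391, 3.719).
Then the next iterate is (u, v)₁ = (-3.891, 6.219).

(-3.891, 6.219)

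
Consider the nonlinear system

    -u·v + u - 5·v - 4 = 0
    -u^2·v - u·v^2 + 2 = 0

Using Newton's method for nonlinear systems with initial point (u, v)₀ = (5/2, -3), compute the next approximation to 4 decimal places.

(0.3672, -1.3375)

At (5/2, -3): F = (21.0000, -1.7500).
Jacobian J = [[-v + 1, -u - 5], [-2·u·v - v^2, -u^2 - 2·u·v]].
At the point, J = [[4.0000, -7.5000], [6.0000, 8.7500]] (det J = 80.0000).
Solving J·Δ = −F gives Δ = (-2.1328, 1.6625).
Then the next iterate is (u, v)₁ = (0.3672, -1.3375).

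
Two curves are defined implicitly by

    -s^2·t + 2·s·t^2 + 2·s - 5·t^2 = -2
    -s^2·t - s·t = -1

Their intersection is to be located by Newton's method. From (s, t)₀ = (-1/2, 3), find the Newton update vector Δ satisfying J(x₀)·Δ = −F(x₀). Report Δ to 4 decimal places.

At (-1/2, 3): F = (-53.7500, 1.7500).
Jacobian J = [[-2·s·t + 2·t^2 + 2, -s^2 + 4·s·t - 10·t], [-2·s·t - t, -s^2 - s]].
At the point, J = [[23.0000, -36.2500], [0.0000, 0.2500]] (det J = 5.7500).
Solving J·Δ = −F gives Δ = (-8.6957, -7.0000).

(-8.6957, -7.0000)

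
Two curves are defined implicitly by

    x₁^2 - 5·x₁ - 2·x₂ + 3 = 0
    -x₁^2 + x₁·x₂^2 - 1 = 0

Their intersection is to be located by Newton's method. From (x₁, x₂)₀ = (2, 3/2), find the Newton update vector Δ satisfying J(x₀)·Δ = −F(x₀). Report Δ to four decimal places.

(-3.8947, -1.0526)

At (2, 3/2): F = (-6.0000, -0.5000).
Jacobian J = [[2·x₁ - 5, -2], [-2·x₁ + x₂^2, 2·x₁·x₂]].
At the point, J = [[-1.0000, -2.0000], [-1.7500, 6.0000]] (det J = -9.5000).
Solving J·Δ = −F gives Δ = (-3.8947, -1.0526).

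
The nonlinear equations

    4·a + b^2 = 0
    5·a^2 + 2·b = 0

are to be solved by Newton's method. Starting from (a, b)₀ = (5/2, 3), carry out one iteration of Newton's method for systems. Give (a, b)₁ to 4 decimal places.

At (5/2, 3): F = (19.0000, 37.2500).
Jacobian J = [[4, 2·b], [10·a, 2]].
At the point, J = [[4.0000, 6.0000], [25.0000, 2.0000]] (det J = -142.0000).
Solving J·Δ = −F gives Δ = (-1.3063, -2.2958).
Then the next iterate is (a, b)₁ = (1.1937, 0.7042).

(1.1937, 0.7042)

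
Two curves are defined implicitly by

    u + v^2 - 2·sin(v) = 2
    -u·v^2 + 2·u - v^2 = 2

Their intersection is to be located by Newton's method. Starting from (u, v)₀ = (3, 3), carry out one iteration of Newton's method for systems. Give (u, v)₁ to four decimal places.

At (3, 3): F = (9.717760, -32.0000).
Jacobian J = [[1, 2·v - 2·cos(v)], [-v^2 + 2, -2·u·v - 2·v]].
At the point, J = [[1.0000, 7.979985], [-7.0000, -24.0000]] (det J = 31.859895).
Solving J·Δ = −F gives Δ = (-0.6947, -1.1307).
Then the next iterate is (u, v)₁ = (2.3053, 1.8693).

(2.3053, 1.8693)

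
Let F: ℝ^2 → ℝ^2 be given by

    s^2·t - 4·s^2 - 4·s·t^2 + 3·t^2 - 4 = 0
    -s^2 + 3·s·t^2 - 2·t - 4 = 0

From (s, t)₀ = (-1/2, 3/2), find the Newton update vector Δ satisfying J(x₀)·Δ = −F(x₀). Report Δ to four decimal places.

At (-1/2, 3/2): F = (6.6250, -10.6250).
Jacobian J = [[2·s·t - 8·s - 4·t^2, s^2 - 8·s·t + 6·t], [-2·s + 3·t^2, 6·s·t - 2]].
At the point, J = [[-6.5000, 15.2500], [7.7500, -6.5000]] (det J = -75.9375).
Solving J·Δ = −F gives Δ = (1.5667, 0.2333).

(1.5667, 0.2333)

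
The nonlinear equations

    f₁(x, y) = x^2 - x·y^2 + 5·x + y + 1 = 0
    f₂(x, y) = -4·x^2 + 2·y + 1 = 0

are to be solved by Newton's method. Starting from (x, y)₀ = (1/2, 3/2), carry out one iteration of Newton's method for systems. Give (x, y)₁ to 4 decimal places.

(-1.2727, -3.5455)

At (1/2, 3/2): F = (4.1250, 3.0000).
Jacobian J = [[2·x - y^2 + 5, -2·x·y + 1], [-8·x, 2]].
At the point, J = [[3.7500, -0.5000], [-4.0000, 2.0000]] (det J = 5.5000).
Solving J·Δ = −F gives Δ = (-1.7727, -5.0455).
Then the next iterate is (x, y)₁ = (-1.2727, -3.5455).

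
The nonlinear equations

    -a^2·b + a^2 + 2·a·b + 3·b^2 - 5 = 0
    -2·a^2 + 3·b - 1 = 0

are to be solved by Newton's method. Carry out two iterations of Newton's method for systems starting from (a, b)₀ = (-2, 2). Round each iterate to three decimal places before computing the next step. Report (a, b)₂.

(-1.974, 2.825)

At (-2, 2): F = (-5.000, -3.000).
Jacobian J = [[-2·a·b + 2·a + 2·b, -a^2 + 2·a + 6·b], [-4·a, 3]].
At the point, J = [[8.000, 4.000], [8.000, 3.000]] (det J = -8.000).
Solving J·Δ = −F gives Δ = (-0.375, 2.000).
Then the next iterate is (a, b)₁ = (-2.375, 4.000).
Round to (-2.375, 4.000) and repeat: F = (7.07812, -0.28125), J = [[22.250, 13.60938], [9.500, 3.000]].
Δ = (0.401, -1.175), so (a, b)₂ = (-1.974, 2.825).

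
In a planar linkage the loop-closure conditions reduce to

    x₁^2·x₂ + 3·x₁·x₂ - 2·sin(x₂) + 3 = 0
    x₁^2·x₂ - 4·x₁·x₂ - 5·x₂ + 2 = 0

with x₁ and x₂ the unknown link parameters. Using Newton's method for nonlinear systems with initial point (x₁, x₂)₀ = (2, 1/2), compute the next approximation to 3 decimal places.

At (2, 1/2): F = (7.04115, -2.500).
Jacobian J = [[2·x₁·x₂ + 3·x₂, x₁^2 + 3·x₁ - 2·cos(x₂)], [2·x₁·x₂ - 4·x₂, x₁^2 - 4·x₁ - 5]].
At the point, J = [[3.500, 8.24483], [0.000, -9.000]] (det J = -31.500).
Solving J·Δ = −F gives Δ = (-1.357, -0.278).
Then the next iterate is (x₁, x₂)₁ = (0.643, 0.222).

(0.643, 0.222)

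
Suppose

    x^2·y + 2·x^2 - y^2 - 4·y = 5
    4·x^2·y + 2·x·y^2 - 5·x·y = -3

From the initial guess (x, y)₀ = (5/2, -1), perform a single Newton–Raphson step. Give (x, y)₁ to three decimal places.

At (5/2, -1): F = (4.250, -4.500).
Jacobian J = [[2·x·y + 4·x, x^2 - 2·y - 4], [8·x·y + 2·y^2 - 5·y, 4·x^2 + 4·x·y - 5·x]].
At the point, J = [[5.000, 4.250], [-13.000, 2.500]] (det J = 67.750).
Solving J·Δ = −F gives Δ = (-0.439, -0.483).
Then the next iterate is (x, y)₁ = (2.061, -1.483).

(2.061, -1.483)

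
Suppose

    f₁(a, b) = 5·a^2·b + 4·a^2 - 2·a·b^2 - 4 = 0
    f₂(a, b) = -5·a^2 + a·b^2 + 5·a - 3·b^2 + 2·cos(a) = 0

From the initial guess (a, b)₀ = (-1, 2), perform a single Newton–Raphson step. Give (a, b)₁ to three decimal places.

(-1.117, 0.291)

At (-1, 2): F = (18.000, -24.91940).
Jacobian J = [[10·a·b + 8·a - 2·b^2, 5·a^2 - 4·a·b], [-10·a + b^2 - 2·sin(a) + 5, 2·a·b - 6·b]].
At the point, J = [[-36.000, 13.000], [20.68294, -16.000]] (det J = 307.12175).
Solving J·Δ = −F gives Δ = (-0.117, -1.709).
Then the next iterate is (a, b)₁ = (-1.117, 0.291).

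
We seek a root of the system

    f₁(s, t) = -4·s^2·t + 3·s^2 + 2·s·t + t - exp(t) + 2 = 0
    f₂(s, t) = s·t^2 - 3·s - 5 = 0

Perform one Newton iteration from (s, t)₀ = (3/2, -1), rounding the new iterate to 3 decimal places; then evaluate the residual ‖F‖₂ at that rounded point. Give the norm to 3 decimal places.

At (3/2, -1): F = (13.38212, -8.000).
Jacobian J = [[-8·s·t + 6·s + 2·t, -4·s^2 + 2·s - exp(t) + 1], [t^2 - 3, 2·s·t]].
At the point, J = [[19.000, -5.36788], [-2.000, -3.000]] (det J = -67.73576).
Solving J·Δ = −F gives Δ = (-1.227, -1.849).
Then the next iterate is (s, t)₁ = (0.273, -2.849).
Re-evaluating at (0.273, -2.849): F = (-1.38954, -3.60311), so ‖F‖₂ = 3.862.

3.862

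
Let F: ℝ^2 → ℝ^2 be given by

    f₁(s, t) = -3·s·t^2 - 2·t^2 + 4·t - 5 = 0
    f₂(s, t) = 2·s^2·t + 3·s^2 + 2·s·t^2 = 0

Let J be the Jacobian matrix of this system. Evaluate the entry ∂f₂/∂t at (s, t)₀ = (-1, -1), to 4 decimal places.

∂f₂/∂t = 2·s^2 + 4·s·t.
At (-1, -1) this is 6.0000.

6.0000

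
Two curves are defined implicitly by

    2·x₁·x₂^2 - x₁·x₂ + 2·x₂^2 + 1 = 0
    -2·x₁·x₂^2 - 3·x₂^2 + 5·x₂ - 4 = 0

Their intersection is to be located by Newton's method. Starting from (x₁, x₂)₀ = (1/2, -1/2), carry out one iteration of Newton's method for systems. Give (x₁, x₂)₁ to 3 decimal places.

(1.638, 0.397)

At (1/2, -1/2): F = (2.000, -7.500).
Jacobian J = [[2·x₂^2 - x₂, 4·x₁·x₂ - x₁ + 4·x₂], [-2·x₂^2, -4·x₁·x₂ - 6·x₂ + 5]].
At the point, J = [[1.000, -3.500], [-0.500, 9.000]] (det J = 7.250).
Solving J·Δ = −F gives Δ = (1.138, 0.897).
Then the next iterate is (x₁, x₂)₁ = (1.638, 0.397).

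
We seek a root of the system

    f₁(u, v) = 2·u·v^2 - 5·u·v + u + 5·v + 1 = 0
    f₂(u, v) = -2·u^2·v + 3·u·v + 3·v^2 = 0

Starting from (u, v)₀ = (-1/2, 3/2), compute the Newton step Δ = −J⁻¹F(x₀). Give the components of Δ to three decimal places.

(1.039, -1.649)

At (-1/2, 3/2): F = (9.500, 3.750).
Jacobian J = [[2·v^2 - 5·v + 1, 4·u·v - 5·u + 5], [-4·u·v + 3·v, -2·u^2 + 3·u + 6·v]].
At the point, J = [[-2.000, 4.500], [7.500, 7.000]] (det J = -47.750).
Solving J·Δ = −F gives Δ = (1.039, -1.649).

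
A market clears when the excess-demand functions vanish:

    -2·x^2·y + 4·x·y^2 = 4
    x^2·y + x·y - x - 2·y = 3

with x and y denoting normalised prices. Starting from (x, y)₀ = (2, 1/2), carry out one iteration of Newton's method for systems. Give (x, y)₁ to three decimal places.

(0.000, 2.000)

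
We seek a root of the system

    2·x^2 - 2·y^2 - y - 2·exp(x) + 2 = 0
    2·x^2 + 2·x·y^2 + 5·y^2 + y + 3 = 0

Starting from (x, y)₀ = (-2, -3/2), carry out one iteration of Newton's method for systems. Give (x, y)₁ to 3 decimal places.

At (-2, -3/2): F = (6.72933, 11.750).
Jacobian J = [[4·x - 2·exp(x), -4·y - 1], [4·x + 2·y^2, 4·x·y + 10·y + 1]].
At the point, J = [[-8.27067, 5.000], [-3.500, -2.000]] (det J = 34.04134).
Solving J·Δ = −F gives Δ = (2.121, 2.163).
Then the next iterate is (x, y)₁ = (0.121, 0.663).

(0.121, 0.663)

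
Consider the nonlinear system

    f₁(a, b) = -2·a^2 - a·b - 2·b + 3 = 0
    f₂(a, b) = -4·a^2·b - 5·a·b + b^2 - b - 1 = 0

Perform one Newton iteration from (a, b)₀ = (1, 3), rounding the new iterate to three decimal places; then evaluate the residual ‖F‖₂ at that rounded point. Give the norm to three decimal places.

At (1, 3): F = (-8.000, -22.000).
Jacobian J = [[-4·a - b, -a - 2], [-8·a·b - 5·b, -4·a^2 - 5·a + 2·b - 1]].
At the point, J = [[-7.000, -3.000], [-39.000, -4.000]] (det J = -89.000).
Solving J·Δ = −F gives Δ = (-0.382, -1.775).
Then the next iterate is (a, b)₁ = (0.618, 1.225).
Re-evaluating at (0.618, 1.225): F = (-0.97090, -6.38105), so ‖F‖₂ = 6.454.

6.454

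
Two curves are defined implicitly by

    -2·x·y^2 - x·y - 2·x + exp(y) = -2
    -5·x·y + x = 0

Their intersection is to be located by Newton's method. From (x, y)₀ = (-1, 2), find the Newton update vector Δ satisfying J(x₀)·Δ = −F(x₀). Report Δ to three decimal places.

At (-1, 2): F = (21.38906, 9.000).
Jacobian J = [[-2·y^2 - y - 2, -4·x·y - x + exp(y)], [-5·y + 1, -5·x]].
At the point, J = [[-12.000, 16.38906], [-9.000, 5.000]] (det J = 87.50150).
Solving J·Δ = −F gives Δ = (0.463, -0.966).

(0.463, -0.966)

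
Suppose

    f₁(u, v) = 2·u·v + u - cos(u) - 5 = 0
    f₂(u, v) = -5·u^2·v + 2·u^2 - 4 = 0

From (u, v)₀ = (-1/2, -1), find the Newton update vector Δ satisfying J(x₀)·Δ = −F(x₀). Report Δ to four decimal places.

At (-1/2, -1): F = (-5.377583, -2.2500).
Jacobian J = [[2·v + sin(u) + 1, 2·u], [-10·u·v + 4·u, -5·u^2]].
At the point, J = [[-1.479426, -1.0000], [-7.0000, -1.2500]] (det J = -5.150718).
Solving J·Δ = −F gives Δ = (0.8682, -6.6621).

(0.8682, -6.6621)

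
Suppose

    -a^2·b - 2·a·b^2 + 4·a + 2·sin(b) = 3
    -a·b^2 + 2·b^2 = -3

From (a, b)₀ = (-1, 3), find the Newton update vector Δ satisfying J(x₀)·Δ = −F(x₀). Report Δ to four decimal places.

At (-1, 3): F = (8.282240, 30.0000).
Jacobian J = [[-2·a·b - 2·b^2 + 4, -a^2 - 4·a·b + 2·cos(b)], [-b^2, -2·a·b + 4·b]].
At the point, J = [[-8.0000, 9.020015], [-9.0000, 18.0000]] (det J = -62.819865).
Solving J·Δ = −F gives Δ = (-1.9344, -2.6339).

(-1.9344, -2.6339)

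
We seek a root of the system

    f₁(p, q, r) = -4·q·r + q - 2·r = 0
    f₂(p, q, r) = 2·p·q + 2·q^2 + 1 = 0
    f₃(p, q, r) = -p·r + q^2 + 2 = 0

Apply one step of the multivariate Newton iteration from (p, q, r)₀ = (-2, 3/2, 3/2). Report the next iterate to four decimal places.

At (-2, 3/2, 3/2): F = (-10.5000, -0.5000, 7.2500).
Jacobian J = [[0, -4·r + 1, -4·q - 2], [2·q, 2·p + 4·q, 0], [-r, 2·q, -p]].
At the point, J = [[0.0000, -5.0000, -8.0000], [3.0000, 2.0000, 0.0000], [-1.5000, 3.0000, 2.0000]] (det J = -66.0000).
Solving J·Δ = −F gives Δ = (1.2273, -1.5909, -0.3182).
Then the next iterate is (p, q, r)₁ = (-0.7727, -0.0909, 1.1818).

(-0.7727, -0.0909, 1.1818)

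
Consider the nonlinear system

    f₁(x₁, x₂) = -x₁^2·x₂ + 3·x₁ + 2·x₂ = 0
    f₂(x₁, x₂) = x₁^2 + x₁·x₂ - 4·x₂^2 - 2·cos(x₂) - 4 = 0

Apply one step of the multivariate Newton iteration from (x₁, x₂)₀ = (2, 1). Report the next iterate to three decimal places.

(3.636, 2.182)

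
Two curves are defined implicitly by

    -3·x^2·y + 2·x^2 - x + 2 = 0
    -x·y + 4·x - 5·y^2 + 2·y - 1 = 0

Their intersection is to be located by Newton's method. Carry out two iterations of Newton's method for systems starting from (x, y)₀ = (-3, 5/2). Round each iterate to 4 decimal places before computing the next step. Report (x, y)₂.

(1.8767, 1.4898)

At (-3, 5/2): F = (-44.5000, -31.7500).
Jacobian J = [[-6·x·y + 4·x - 1, -3·x^2], [-y + 4, -x - 10·y + 2]].
At the point, J = [[32.0000, -27.0000], [1.5000, -20.0000]] (det J = -599.5000).
Solving J·Δ = −F gives Δ = (0.0546, -1.5834).
Then the next iterate is (x, y)₁ = (-2.9454, 0.9166).
Round to (-2.9454, 0.9166) and repeat: F = (-1.559401, -12.449424), J = [[3.416922, -26.026143], [3.0834, -4.2206]].
Δ = (4.8221, 0.5732), so (x, y)₂ = (1.8767, 1.4898).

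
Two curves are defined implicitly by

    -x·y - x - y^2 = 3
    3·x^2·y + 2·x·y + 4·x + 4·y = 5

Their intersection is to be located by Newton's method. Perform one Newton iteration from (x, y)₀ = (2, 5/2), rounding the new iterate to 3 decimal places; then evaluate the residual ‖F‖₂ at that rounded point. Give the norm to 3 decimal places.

At (2, 5/2): F = (-16.250, 53.000).
Jacobian J = [[-y - 1, -x - 2·y], [6·x·y + 2·y + 4, 3·x^2 + 2·x + 4]].
At the point, J = [[-3.500, -7.000], [39.000, 20.000]] (det J = 203.000).
Solving J·Δ = −F gives Δ = (-0.227, -2.208).
Then the next iterate is (x, y)₁ = (1.773, 0.292).
Re-evaluating at (1.773, 0.292): F = (-5.37598, 7.04916), so ‖F‖₂ = 8.865.

8.865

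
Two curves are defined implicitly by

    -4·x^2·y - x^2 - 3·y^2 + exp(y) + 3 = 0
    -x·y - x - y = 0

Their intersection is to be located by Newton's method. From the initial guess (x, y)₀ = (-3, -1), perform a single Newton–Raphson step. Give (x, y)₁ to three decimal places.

At (-3, -1): F = (27.36788, 1.000).
Jacobian J = [[-8·x·y - 2·x, -4·x^2 - 6·y + exp(y)], [-y - 1, -x - 1]].
At the point, J = [[-18.000, -29.63212], [0.000, 2.000]] (det J = -36.000).
Solving J·Δ = −F gives Δ = (2.344, -0.500).
Then the next iterate is (x, y)₁ = (-0.656, -1.500).

(-0.656, -1.500)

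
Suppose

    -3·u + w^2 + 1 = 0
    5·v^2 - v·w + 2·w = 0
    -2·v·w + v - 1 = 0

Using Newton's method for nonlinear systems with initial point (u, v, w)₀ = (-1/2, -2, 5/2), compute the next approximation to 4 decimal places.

At (-1/2, -2, 5/2): F = (8.7500, 30.0000, 7.0000).
Jacobian J = [[-3, 0, 2·w], [0, 10·v - w, -v + 2], [0, -2·w + 1, -2·v]].
At the point, J = [[-3.0000, 0.0000, 5.0000], [0.0000, -22.5000, 4.0000], [0.0000, -4.0000, 4.0000]] (det J = 222.0000).
Solving J·Δ = −F gives Δ = (2.0721, 1.2432, -0.5068).
Then the next iterate is (u, v, w)₁ = (1.5721, -0.7568, 1.9932).

(1.5721, -0.7568, 1.9932)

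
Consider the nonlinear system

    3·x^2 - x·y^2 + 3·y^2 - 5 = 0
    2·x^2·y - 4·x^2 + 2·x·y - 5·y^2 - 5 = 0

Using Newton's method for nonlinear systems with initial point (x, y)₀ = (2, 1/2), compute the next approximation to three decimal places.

(1.282, 1.692)

At (2, 1/2): F = (7.250, -16.250).
Jacobian J = [[6·x - y^2, -2·x·y + 6·y], [4·x·y - 8·x + 2·y, 2·x^2 + 2·x - 10·y]].
At the point, J = [[11.750, 1.000], [-11.000, 7.000]] (det J = 93.250).
Solving J·Δ = −F gives Δ = (-0.718, 1.192).
Then the next iterate is (x, y)₁ = (1.282, 1.692).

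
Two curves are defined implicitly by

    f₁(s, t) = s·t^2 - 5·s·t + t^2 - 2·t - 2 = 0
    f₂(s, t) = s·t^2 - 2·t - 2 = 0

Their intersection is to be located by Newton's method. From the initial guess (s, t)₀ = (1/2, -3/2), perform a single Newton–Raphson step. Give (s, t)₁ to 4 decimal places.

(-0.1712, -1.3243)

At (1/2, -3/2): F = (8.1250, 2.1250).
Jacobian J = [[t^2 - 5·t, 2·s·t - 5·s + 2·t - 2], [t^2, 2·s·t - 2]].
At the point, J = [[9.7500, -9.0000], [2.2500, -3.5000]] (det J = -13.8750).
Solving J·Δ = −F gives Δ = (-0.6712, 0.1757).
Then the next iterate is (s, t)₁ = (-0.1712, -1.3243).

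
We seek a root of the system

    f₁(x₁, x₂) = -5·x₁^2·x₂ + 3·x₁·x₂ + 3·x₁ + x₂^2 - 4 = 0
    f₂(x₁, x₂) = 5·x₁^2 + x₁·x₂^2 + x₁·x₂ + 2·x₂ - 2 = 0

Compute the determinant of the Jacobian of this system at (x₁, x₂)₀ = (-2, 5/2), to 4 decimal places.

-841.2500

J = [[-10·x₁·x₂ + 3·x₂ + 3, -5·x₁^2 + 3·x₁ + 2·x₂], [10·x₁ + x₂^2 + x₂, 2·x₁·x₂ + x₁ + 2]].
At the point, J = [[60.5000, -21.0000], [-11.2500, -10.0000]].
det J = -841.2500.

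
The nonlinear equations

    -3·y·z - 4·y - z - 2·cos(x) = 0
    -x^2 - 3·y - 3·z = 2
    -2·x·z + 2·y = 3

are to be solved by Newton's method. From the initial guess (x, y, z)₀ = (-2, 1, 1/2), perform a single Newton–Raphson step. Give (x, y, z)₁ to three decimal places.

(-0.214, -1.629, 2.011)

At (-2, 1, 1/2): F = (-5.16771, -10.500, 1.000).
Jacobian J = [[2·sin(x), -3·z - 4, -3·y - 1], [-2·x, -3, -3], [-2·z, 2, -2·x]].
At the point, J = [[-1.81859, -5.500, -4.000], [4.000, -3.000, -3.000], [-1.000, 2.000, 4.000]] (det J = 62.41157).
Solving J·Δ = −F gives Δ = (1.786, -2.629, 1.511).
Then the next iterate is (x, y, z)₁ = (-0.214, -1.629, 2.011).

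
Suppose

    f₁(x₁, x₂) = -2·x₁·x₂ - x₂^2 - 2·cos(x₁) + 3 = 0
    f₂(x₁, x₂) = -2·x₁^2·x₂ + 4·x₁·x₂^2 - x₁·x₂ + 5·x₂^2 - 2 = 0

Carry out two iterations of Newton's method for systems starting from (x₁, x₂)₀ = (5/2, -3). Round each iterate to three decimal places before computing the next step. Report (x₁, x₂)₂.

(0.450, -1.507)

At (5/2, -3): F = (10.60229, 178.000).
Jacobian J = [[-2·x₂ + 2·sin(x₁), -2·x₁ - 2·x₂], [-4·x₁·x₂ + 4·x₂^2 - x₂, -2·x₁^2 + 8·x₁·x₂ - x₁ + 10·x₂]].
At the point, J = [[7.19694, 1.000], [69.000, -105.000]] (det J = -824.67915).
Solving J·Δ = −F gives Δ = (-1.566, 0.666).
Then the next iterate is (x₁, x₂)₁ = (0.934, -2.334).
Round to (0.934, -2.334) and repeat: F = (0.72311, 51.84196), J = [[6.27601, 2.800], [32.84405, -43.45836]].
Δ = (-0.484, 0.827), so (x₁, x₂)₂ = (0.450, -1.507).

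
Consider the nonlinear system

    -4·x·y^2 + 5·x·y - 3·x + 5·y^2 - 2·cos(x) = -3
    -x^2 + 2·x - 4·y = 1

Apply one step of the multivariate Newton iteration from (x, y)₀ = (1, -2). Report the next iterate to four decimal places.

(0.8140, 0.0000)

At (1, -2): F = (-7.080605, 8.0000).
Jacobian J = [[-4·y^2 + 5·y + 2·sin(x) - 3, -8·x·y + 5·x + 10·y], [-2·x + 2, -4]].
At the point, J = [[-27.317058, 1.0000], [0.0000, -4.0000]] (det J = 109.268232).
Solving J·Δ = −F gives Δ = (-0.1860, 2.0000).
Then the next iterate is (x, y)₁ = (0.8140, 0.0000).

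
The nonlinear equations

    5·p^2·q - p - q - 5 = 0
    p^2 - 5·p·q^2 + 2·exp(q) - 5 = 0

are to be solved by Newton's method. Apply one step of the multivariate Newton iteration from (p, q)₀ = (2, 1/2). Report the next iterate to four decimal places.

(1.8853, 0.4227)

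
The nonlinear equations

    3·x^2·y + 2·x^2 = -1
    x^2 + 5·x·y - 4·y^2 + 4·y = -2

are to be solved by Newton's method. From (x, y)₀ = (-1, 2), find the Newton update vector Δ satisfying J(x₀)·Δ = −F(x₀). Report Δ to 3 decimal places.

(0.435, -0.677)

At (-1, 2): F = (9.000, -15.000).
Jacobian J = [[6·x·y + 4·x, 3·x^2], [2·x + 5·y, 5·x - 8·y + 4]].
At the point, J = [[-16.000, 3.000], [8.000, -17.000]] (det J = 248.000).
Solving J·Δ = −F gives Δ = (0.435, -0.677).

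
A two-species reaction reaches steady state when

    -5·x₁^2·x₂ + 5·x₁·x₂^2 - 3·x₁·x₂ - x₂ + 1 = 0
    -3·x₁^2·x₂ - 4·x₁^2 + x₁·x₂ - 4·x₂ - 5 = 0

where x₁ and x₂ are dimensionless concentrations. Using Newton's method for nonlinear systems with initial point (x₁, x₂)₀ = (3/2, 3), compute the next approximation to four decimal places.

(0.5815, 2.0613)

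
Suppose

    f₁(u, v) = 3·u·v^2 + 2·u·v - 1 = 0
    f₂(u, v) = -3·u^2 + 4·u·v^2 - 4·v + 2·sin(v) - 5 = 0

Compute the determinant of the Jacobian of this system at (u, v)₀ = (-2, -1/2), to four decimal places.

-27.4388

J = [[3·v^2 + 2·v, 6·u·v + 2·u], [-6·u + 4·v^2, 8·u·v + 2·cos(v) - 4]].
At the point, J = [[-0.2500, 2.0000], [13.0000, 5.755165]].
det J = -27.4388.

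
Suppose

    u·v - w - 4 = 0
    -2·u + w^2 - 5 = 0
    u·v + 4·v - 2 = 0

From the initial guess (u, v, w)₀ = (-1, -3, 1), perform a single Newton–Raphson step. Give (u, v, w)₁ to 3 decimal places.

At (-1, -3, 1): F = (-2.000, -2.000, -11.000).
Jacobian J = [[v, u, -1], [-2, 0, 2·w], [v, u + 4, 0]].
At the point, J = [[-3.000, -1.000, -1.000], [-2.000, 0.000, 2.000], [-3.000, 3.000, 0.000]] (det J = 30.000).
Solving J·Δ = −F gives Δ = (-1.333, 2.333, -0.333).
Then the next iterate is (u, v, w)₁ = (-2.333, -0.667, 0.667).

(-2.333, -0.667, 0.667)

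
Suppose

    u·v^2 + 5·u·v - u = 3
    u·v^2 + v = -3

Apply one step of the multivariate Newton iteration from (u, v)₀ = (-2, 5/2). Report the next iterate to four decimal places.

(3.9424, 5.8489)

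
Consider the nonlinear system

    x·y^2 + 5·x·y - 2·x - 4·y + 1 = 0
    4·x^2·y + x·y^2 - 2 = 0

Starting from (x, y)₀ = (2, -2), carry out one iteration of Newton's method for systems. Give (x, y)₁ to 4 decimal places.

At (2, -2): F = (-7.0000, -26.0000).
Jacobian J = [[y^2 + 5·y - 2, 2·x·y + 5·x - 4], [8·x·y + y^2, 4·x^2 + 2·x·y]].
At the point, J = [[-8.0000, -2.0000], [-28.0000, 8.0000]] (det J = -120.0000).
Solving J·Δ = −F gives Δ = (-0.9000, 0.1000).
Then the next iterate is (x, y)₁ = (1.1000, -1.9000).

(1.1000, -1.9000)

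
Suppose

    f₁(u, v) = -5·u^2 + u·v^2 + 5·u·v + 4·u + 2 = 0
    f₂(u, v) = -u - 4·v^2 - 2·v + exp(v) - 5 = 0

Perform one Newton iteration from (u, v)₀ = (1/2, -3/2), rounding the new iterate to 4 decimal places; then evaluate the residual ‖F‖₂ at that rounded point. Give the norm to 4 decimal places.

4.9595

At (1/2, -3/2): F = (0.1250, -11.276870).
Jacobian J = [[-10·u + v^2 + 5·v + 4, 2·u·v + 5·u], [-1, -8·v + exp(v) - 2]].
At the point, J = [[-6.2500, 1.0000], [-1.0000, 10.223130]] (det J = -62.894564).
Solving J·Δ = −F gives Δ = (0.1996, 1.1226).
Then the next iterate is (u, v)₁ = (0.6996, -0.3774).
Re-evaluating at (0.6996, -0.3774): F = (1.130699, -4.828881), so ‖F‖₂ = 4.9595.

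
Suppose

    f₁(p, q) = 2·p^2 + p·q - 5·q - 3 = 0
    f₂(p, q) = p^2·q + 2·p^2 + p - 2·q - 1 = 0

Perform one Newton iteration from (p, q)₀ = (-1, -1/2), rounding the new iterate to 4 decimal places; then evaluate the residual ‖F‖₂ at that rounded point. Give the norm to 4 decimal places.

At (-1, -1/2): F = (2.0000, 0.5000).
Jacobian J = [[4·p + q, p - 5], [2·p·q + 4·p + 1, p^2 - 2]].
At the point, J = [[-4.5000, -6.0000], [-2.0000, -1.0000]] (det J = -7.5000).
Solving J·Δ = −F gives Δ = (0.1333, 0.2333).
Then the next iterate is (p, q)₁ = (-0.8667, -0.2667).
Re-evaluating at (-0.8667, -0.2667): F = (0.066987, -0.031299), so ‖F‖₂ = 0.0739.

0.0739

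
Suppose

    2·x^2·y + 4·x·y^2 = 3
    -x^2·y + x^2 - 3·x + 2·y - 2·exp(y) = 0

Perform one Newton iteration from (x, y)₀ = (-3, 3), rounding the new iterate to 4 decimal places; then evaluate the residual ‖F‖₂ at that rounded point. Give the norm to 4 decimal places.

13.1454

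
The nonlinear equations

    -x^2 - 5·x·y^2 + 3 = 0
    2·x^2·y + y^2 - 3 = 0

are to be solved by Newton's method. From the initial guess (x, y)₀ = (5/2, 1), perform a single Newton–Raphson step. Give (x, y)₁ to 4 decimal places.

At (5/2, 1): F = (-15.7500, 10.5000).
Jacobian J = [[-2·x - 5·y^2, -10·x·y], [4·x·y, 2·x^2 + 2·y]].
At the point, J = [[-10.0000, -25.0000], [10.0000, 14.5000]] (det J = 105.0000).
Solving J·Δ = −F gives Δ = (-0.3250, -0.5000).
Then the next iterate is (x, y)₁ = (2.1750, 0.5000).

(2.1750, 0.5000)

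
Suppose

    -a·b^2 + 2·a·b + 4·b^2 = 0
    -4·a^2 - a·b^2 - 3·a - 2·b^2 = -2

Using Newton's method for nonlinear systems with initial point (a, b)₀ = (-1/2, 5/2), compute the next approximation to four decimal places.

(-0.1370, 1.3292)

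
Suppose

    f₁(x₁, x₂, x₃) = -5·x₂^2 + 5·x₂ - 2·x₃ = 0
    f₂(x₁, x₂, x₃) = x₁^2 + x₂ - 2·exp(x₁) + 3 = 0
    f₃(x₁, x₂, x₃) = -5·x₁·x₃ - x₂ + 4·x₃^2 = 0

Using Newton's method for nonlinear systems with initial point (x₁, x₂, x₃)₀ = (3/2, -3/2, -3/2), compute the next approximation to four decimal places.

At (3/2, -3/2, -3/2): F = (-15.7500, -5.213378, 21.7500).
Jacobian J = [[0, -10·x₂ + 5, -2], [2·x₁ - 2·exp(x₁), 1, 0], [-5·x₃, -1, -5·x₁ + 8·x₃]].
At the point, J = [[0.0000, 20.0000, -2.0000], [-5.963378, 1.0000, 0.0000], [7.5000, -1.0000, -19.5000]] (det J = -2322.644231).
Solving J·Δ = −F gives Δ = (-0.7289, 0.8666, 0.7906).
Then the next iterate is (x₁, x₂, x₃)₁ = (0.7711, -0.6334, -0.7094).

(0.7711, -0.6334, -0.7094)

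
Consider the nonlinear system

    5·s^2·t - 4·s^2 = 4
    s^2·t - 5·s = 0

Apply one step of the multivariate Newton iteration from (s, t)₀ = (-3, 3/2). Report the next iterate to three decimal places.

At (-3, 3/2): F = (27.500, 28.500).
Jacobian J = [[10·s·t - 8·s, 5·s^2], [2·s·t - 5, s^2]].
At the point, J = [[-21.000, 45.000], [-14.000, 9.000]] (det J = 441.000).
Solving J·Δ = −F gives Δ = (2.347, 0.484).
Then the next iterate is (s, t)₁ = (-0.653, 1.984).

(-0.653, 1.984)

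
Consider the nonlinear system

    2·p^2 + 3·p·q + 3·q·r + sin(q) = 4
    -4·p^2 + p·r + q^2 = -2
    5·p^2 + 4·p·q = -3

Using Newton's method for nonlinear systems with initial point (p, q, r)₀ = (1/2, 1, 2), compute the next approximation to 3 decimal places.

(0.523, -2.226, 8.996)

At (1/2, 1, 2): F = (4.84147, 3.000, 6.250).
Jacobian J = [[4·p + 3·q, 3·p + 3·r + cos(q), 3·q], [-8·p + r, 2·q, p], [10·p + 4·q, 4·p, 0]].
At the point, J = [[5.000, 8.04030, 3.000], [-2.000, 2.000, 0.500], [9.000, 2.000, 0.000]] (det J = -34.81864).
Solving J·Δ = −F gives Δ = (0.023, -3.226, 6.996).
Then the next iterate is (p, q, r)₁ = (0.523, -2.226, 8.996).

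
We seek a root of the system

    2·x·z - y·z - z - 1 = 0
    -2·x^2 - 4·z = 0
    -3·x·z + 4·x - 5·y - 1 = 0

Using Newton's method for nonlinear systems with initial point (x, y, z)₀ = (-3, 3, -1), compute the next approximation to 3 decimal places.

(-1.798, -2.524, -0.893)

At (-3, 3, -1): F = (9.000, -14.000, -37.000).
Jacobian J = [[2·z, -z, 2·x - y - 1], [-4·x, 0, -4], [-3·z + 4, -5, -3·x]].
At the point, J = [[-2.000, 1.000, -10.000], [12.000, 0.000, -4.000], [7.000, -5.000, 9.000]] (det J = 504.000).
Solving J·Δ = −F gives Δ = (1.202, -5.524, 0.107).
Then the next iterate is (x, y, z)₁ = (-1.798, -2.524, -0.893).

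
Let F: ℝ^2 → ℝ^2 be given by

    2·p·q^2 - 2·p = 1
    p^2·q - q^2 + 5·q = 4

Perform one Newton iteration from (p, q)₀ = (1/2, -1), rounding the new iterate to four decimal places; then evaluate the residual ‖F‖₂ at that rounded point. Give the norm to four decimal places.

284.1803

At (1/2, -1): F = (-1.0000, -10.2500).
Jacobian J = [[2·q^2 - 2, 4·p·q], [2·p·q, p^2 - 2·q + 5]].
At the point, J = [[0.0000, -2.0000], [-1.0000, 7.2500]] (det J = -2.0000).
Solving J·Δ = −F gives Δ = (-13.8750, -0.5000).
Then the next iterate is (p, q)₁ = (-13.3750, -1.5000).
Re-evaluating at (-13.3750, -1.5000): F = (-34.4375, -282.085938), so ‖F‖₂ = 284.1803.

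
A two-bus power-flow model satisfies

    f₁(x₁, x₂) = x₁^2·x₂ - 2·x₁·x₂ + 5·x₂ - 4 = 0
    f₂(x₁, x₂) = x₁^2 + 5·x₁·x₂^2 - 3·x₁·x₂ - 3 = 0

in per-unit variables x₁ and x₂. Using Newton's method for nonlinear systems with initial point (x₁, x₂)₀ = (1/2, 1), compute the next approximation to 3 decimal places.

(1.012, 1.062)

At (1/2, 1): F = (0.250, -1.750).
Jacobian J = [[2·x₁·x₂ - 2·x₂, x₁^2 - 2·x₁ + 5], [2·x₁ + 5·x₂^2 - 3·x₂, 10·x₁·x₂ - 3·x₁]].
At the point, J = [[-1.000, 4.250], [3.000, 3.500]] (det J = -16.250).
Solving J·Δ = −F gives Δ = (0.512, 0.062).
Then the next iterate is (x₁, x₂)₁ = (1.012, 1.062).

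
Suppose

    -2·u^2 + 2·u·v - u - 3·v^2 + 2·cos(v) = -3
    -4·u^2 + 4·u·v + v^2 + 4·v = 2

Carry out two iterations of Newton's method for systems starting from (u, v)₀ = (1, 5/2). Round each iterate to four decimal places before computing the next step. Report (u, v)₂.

(-1.0588, 1.0937)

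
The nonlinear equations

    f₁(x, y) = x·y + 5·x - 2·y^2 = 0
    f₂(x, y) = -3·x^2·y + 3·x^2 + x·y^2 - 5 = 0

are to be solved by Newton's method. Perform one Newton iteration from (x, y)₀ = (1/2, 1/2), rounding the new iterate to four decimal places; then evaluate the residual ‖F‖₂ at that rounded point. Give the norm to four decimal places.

At (1/2, 1/2): F = (2.2500, -4.5000).
Jacobian J = [[y + 5, x - 4·y], [-6·x·y + 6·x + y^2, -3·x^2 + 2·x·y]].
At the point, J = [[5.5000, -1.5000], [1.7500, -0.2500]] (det J = 1.2500).
Solving J·Δ = −F gives Δ = (5.8500, 22.9500).
Then the next iterate is (x, y)₁ = (6.3500, 23.4500).
Re-evaluating at (6.3500, 23.4500): F = (-919.1475, 771.1605), so ‖F‖₂ = 1199.8003.

1199.8003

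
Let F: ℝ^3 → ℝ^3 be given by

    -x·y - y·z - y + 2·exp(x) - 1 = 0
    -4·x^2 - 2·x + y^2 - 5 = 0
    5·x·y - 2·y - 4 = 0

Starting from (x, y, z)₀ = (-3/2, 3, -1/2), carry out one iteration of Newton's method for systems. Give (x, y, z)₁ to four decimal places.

(-0.3432, 1.4054, -1.2008)

At (-3/2, 3, -1/2): F = (2.446260, -2.0000, -32.5000).
Jacobian J = [[-y + 2·exp(x), -x - z - 1, -y], [-8·x - 2, 2·y, 0], [5·y, 5·x - 2, 0]].
At the point, J = [[-2.553740, 1.0000, -3.0000], [10.0000, 6.0000, 0.0000], [15.0000, -9.5000, 0.0000]] (det J = 555.0000).
Solving J·Δ = −F gives Δ = (1.1568, -1.5946, -0.7008).
Then the next iterate is (x, y, z)₁ = (-0.3432, 1.4054, -1.2008).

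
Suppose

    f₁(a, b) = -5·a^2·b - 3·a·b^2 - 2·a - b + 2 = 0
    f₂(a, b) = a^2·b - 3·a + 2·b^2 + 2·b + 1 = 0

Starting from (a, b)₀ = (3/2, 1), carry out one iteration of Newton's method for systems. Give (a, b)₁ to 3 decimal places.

(0.967, 0.667)

At (3/2, 1): F = (-17.750, 2.750).
Jacobian J = [[-10·a·b - 3·b^2 - 2, -5·a^2 - 6·a·b - 1], [2·a·b - 3, a^2 + 4·b + 2]].
At the point, J = [[-20.000, -21.250], [0.000, 8.250]] (det J = -165.000).
Solving J·Δ = −F gives Δ = (-0.533, -0.333).
Then the next iterate is (a, b)₁ = (0.967, 0.667).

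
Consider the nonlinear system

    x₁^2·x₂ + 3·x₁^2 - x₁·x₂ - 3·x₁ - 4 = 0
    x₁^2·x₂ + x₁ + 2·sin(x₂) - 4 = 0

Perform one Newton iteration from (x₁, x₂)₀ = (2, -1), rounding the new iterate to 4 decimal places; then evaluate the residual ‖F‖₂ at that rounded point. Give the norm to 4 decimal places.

1.6069

At (2, -1): F = (0.0000, -7.682942).
Jacobian J = [[2·x₁·x₂ + 6·x₁ - x₂ - 3, x₁^2 - x₁], [2·x₁·x₂ + 1, x₁^2 + 2·cos(x₂)]].
At the point, J = [[6.0000, 2.0000], [-3.0000, 5.080605]] (det J = 36.483628).
Solving J·Δ = −F gives Δ = (-0.4212, 1.2635).
Then the next iterate is (x₁, x₂)₁ = (1.5788, 0.2635).
Re-evaluating at (1.5788, 0.2635): F = (-1.017783, -1.243475), so ‖F‖₂ = 1.6069.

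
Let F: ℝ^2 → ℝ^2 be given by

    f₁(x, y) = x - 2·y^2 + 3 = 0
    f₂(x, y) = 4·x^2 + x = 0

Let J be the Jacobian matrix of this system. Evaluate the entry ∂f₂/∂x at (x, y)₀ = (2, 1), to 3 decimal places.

∂f₂/∂x = 8·x + 1.
At (2, 1) this is 17.000.

17.000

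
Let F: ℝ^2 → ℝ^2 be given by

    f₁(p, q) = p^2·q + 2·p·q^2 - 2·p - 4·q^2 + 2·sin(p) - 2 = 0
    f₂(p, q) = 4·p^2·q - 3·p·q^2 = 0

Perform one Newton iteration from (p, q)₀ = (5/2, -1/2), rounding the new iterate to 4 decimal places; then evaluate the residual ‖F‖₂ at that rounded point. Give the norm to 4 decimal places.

At (5/2, -1/2): F = (-8.678056, -14.3750).
Jacobian J = [[2·p·q + 2·q^2 + 2·cos(p) - 2, p^2 + 4·p·q - 8·q], [8·p·q - 3·q^2, 4·p^2 - 6·p·q]].
At the point, J = [[-5.602287, 5.2500], [-10.7500, 32.5000]] (det J = -125.636835).
Solving J·Δ = −F gives Δ = (-1.6442, -0.1015).
Then the next iterate is (p, q)₁ = (0.8558, -0.6015).
Re-evaluating at (0.8558, -0.6015): F = (-3.469892, -2.691030), so ‖F‖₂ = 4.3911.

4.3911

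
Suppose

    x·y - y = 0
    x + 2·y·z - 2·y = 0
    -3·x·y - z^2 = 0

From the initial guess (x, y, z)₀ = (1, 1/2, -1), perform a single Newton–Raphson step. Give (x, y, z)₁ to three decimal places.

At (1, 1/2, -1): F = (0.000, -1.000, -2.500).
Jacobian J = [[y, x - 1, 0], [1, 2·z - 2, 2·y], [-3·y, -3·x, -2·z]].
At the point, J = [[0.500, 0.000, 0.000], [1.000, -4.000, 1.000], [-1.500, -3.000, 2.000]] (det J = -2.500).
Solving J·Δ = −F gives Δ = (0.000, 0.100, 1.400).
Then the next iterate is (x, y, z)₁ = (1.000, 0.600, 0.400).

(1.000, 0.600, 0.400)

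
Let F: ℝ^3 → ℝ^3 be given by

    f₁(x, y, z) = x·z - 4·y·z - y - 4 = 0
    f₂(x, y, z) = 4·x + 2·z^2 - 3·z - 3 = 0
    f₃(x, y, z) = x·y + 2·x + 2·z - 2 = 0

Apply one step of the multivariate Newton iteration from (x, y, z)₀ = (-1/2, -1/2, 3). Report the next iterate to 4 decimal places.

At (-1/2, -1/2, 3): F = (1.0000, 4.0000, 3.2500).
Jacobian J = [[z, -4·z - 1, x - 4·y], [4, 0, 4·z - 3], [y + 2, x, 2]].
At the point, J = [[3.0000, -13.0000, 1.5000], [4.0000, 0.0000, 9.0000], [1.5000, -0.5000, 2.0000]] (det J = -61.0000).
Solving J·Δ = −F gives Δ = (-4.5041, -0.7828, 1.5574).
Then the next iterate is (x, y, z)₁ = (-5.0041, -1.2828, 4.5574).

(-5.0041, -1.2828, 4.5574)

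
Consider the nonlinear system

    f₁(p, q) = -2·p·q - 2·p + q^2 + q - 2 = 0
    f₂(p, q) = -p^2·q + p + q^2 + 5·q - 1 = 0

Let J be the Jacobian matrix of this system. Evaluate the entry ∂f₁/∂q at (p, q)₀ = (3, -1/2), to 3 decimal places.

-6.000

∂f₁/∂q = -2·p + 2·q + 1.
At (3, -1/2) this is -6.000.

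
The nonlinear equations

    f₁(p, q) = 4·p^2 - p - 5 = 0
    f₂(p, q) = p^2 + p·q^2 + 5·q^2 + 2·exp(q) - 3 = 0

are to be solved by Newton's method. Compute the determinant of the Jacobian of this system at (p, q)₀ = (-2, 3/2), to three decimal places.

-305.377

J = [[8·p - 1, 0], [2·p + q^2, 2·p·q + 10·q + 2·exp(q)]].
At the point, J = [[-17.000, 0.000], [-1.750, 17.96338]].
det J = -305.377.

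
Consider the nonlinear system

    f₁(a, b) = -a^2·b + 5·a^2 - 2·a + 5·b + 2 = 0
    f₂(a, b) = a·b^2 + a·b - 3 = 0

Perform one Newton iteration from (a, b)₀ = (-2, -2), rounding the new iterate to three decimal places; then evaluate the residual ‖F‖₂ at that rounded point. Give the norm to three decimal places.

7.814

At (-2, -2): F = (24.000, -7.000).
Jacobian J = [[-2·a·b + 10·a - 2, -a^2 + 5], [b^2 + b, 2·a·b + a]].
At the point, J = [[-30.000, 1.000], [2.000, 6.000]] (det J = -182.000).
Solving J·Δ = −F gives Δ = (0.830, 0.890).
Then the next iterate is (a, b)₁ = (-1.170, -1.110).
Re-evaluating at (-1.170, -1.110): F = (7.15398, -3.14286), so ‖F‖₂ = 7.814.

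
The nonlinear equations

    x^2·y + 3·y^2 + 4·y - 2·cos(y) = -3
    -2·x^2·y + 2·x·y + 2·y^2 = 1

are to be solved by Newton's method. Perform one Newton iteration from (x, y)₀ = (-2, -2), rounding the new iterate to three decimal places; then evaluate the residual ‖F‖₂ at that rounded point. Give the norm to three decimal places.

8.459

At (-2, -2): F = (-0.16771, 31.000).
Jacobian J = [[2·x·y, x^2 + 6·y + 2·sin(y) + 4], [-4·x·y + 2·y, -2·x^2 + 2·x + 4·y]].
At the point, J = [[8.000, -5.81859], [-20.000, -20.000]] (det J = -276.37190).
Solving J·Δ = −F gives Δ = (0.665, 0.885).
Then the next iterate is (x, y)₁ = (-1.335, -1.115).
Re-evaluating at (-1.335, -1.115): F = (-0.59786, 8.43786), so ‖F‖₂ = 8.459.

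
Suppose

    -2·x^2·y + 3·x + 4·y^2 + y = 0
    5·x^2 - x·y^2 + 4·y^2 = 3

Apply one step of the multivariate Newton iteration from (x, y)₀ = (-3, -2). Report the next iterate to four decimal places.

(-0.8240, -2.1423)

At (-3, -2): F = (41.0000, 70.0000).
Jacobian J = [[-4·x·y + 3, -2·x^2 + 8·y + 1], [10·x - y^2, -2·x·y + 8·y]].
At the point, J = [[-21.0000, -33.0000], [-34.0000, -28.0000]] (det J = -534.0000).
Solving J·Δ = −F gives Δ = (2.1760, -0.1423).
Then the next iterate is (x, y)₁ = (-0.8240, -2.1423).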